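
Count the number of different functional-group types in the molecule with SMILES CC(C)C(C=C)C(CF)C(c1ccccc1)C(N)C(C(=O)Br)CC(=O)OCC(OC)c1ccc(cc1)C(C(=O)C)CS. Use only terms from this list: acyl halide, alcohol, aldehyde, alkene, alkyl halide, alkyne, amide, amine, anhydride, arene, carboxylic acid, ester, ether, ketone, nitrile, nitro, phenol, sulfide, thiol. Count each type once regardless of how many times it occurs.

pendant –CH=CH2: C=C double bond → alkene.
pendant –CH2X: halogen on sp³ carbon → alkyl halide.
pendant –C6H5: benzene ring → arene.
–NH2 on an sp³ carbon with no adjacent C=O → amine.
pendant –C(=O)X: carbonyl C bonded to C and halogen → acyl halide.
–C(=O)–O–C with C on the carbonyl side → ester.
pendant –OCH3: C–O–C with sp³ C, no adjacent C=O → ether.
para-disubstituted benzene ring → arene.
pendant –COCH3: carbonyl C bonded to two carbons → ketone.
–SH on an sp³ carbon → thiol.
Distinct types present: acyl halide, alkene, alkyl halide, amine, arene, ester, ether, ketone, thiol.

9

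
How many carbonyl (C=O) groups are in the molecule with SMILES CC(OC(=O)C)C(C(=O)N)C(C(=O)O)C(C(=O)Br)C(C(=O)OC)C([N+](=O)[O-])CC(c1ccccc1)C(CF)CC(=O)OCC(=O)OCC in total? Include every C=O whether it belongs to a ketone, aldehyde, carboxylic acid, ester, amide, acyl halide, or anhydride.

CH(OCOCH3): ester, 1 C=O (running total 1).
CH(CONH2): amide, 1 C=O (running total 2).
CH(COOH): carboxylic acid, 1 C=O (running total 3).
CH(COBr): acyl halide, 1 C=O (running total 4).
CH(COOCH3): ester, 1 C=O (running total 5).
CH2COOCH2: ester, 1 C=O (running total 6).
COOCH2CH3: ester, 1 C=O (running total 7).

7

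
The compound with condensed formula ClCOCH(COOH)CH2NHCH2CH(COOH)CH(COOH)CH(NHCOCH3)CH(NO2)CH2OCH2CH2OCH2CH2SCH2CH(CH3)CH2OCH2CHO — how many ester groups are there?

Working along the chain:
  ClCO: –C(=O)Cl: carbonyl C bonded to C and to a halogen → acyl halide (not alkyl halide).
  CH(COOH): pendant –COOH: carbonyl C bonded to C and –OH → carboxylic acid.
  CH2NHCH2: C–N–C with sp³ carbons and no adjacent C=O → amine (secondary).
  CH(COOH): pendant –COOH: carbonyl C bonded to C and –OH → carboxylic acid.
  CH(COOH): pendant –COOH: carbonyl C bonded to C and –OH → carboxylic acid.
  CH(NHCOCH3): pendant –NHC(=O)CH3: N bonded to a carbonyl → amide (not amine).
  CH(NO2): –NO2 on an sp³ carbon → nitro (the N=O is not a carbonyl).
  CH2OCH2: C–O–C with sp³ carbons on both sides and no adjacent C=O → ether.
  CH2OCH2: C–O–C with sp³ carbons on both sides and no adjacent C=O → ether.
  CH2SCH2: C–S–C linkage → sulfide (thioether).
  CH2OCH2: C–O–C with sp³ carbons on both sides and no adjacent C=O → ether.
  CHO: terminal –CHO: carbonyl C bonded to H and C → aldehyde.
No segment is a ester: CH(COOH) is carboxylic acid, not ester; CH(COOH) is carboxylic acid, not ester; CH(COOH) is carboxylic acid, not ester. → 0.

0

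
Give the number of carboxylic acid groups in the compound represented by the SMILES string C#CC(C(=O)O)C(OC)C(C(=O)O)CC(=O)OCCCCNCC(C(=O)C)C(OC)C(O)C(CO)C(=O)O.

3

Reading the structure from left to right:
  HC≡C: C≡C triple bond → alkyne.
  CH(COOH): pendant –COOH: carbonyl C bonded to C and –OH → carboxylic acid.
  CH(OCH3): pendant –OCH3: C–O–C with sp³ C, no adjacent C=O → ether.
  CH(COOH): pendant –COOH: carbonyl C bonded to C and –OH → carboxylic acid.
  CH2COOCH2: –C(=O)–O–C with C on the carbonyl side → ester.
  CH2NHCH2: C–N–C with sp³ carbons and no adjacent C=O → amine (secondary).
  CH(COCH3): pendant –COCH3: carbonyl C bonded to two carbons → ketone.
  CH(OCH3): pendant –OCH3: C–O–C with sp³ C, no adjacent C=O → ether.
  CH(OH): –OH on an sp³ carbon → alcohol (secondary).
  CH(CH2OH): pendant –CH2OH on an sp³ backbone C → alcohol.
  COOH: –COOH: carbonyl C bonded to –OH and C → carboxylic acid (the –OH is not a separate alcohol).
Carboxylic acid appears at: CH(COOH), CH(COOH), COOH → 3.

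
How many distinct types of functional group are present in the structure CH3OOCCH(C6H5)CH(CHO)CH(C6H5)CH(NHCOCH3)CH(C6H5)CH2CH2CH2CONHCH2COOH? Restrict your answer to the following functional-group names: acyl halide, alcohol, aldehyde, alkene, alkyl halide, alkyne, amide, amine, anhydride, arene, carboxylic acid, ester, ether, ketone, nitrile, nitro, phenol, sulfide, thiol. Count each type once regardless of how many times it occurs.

Reading the structure from left to right:
  CH3OOC: CH3O–C(=O)–: carbonyl C bonded to C and to –OCH3 → ester (not ketone + ether).
  CH(C6H5): pendant –C6H5: benzene ring → arene.
  CH(CHO): pendant –CHO: carbonyl C bonded to C and H → aldehyde.
  CH(C6H5): pendant –C6H5: benzene ring → arene.
  CH(NHCOCH3): pendant –NHC(=O)CH3: N bonded to a carbonyl → amide (not amine).
  CH(C6H5): pendant –C6H5: benzene ring → arene.
  CH2CONHCH2: –C(=O)–N– linkage → amide (the N is not an amine).
  COOH: –COOH: carbonyl C bonded to –OH and C → carboxylic acid (the –OH is not a separate alcohol).
Distinct types present: aldehyde, amide, arene, carboxylic acid, ester.

5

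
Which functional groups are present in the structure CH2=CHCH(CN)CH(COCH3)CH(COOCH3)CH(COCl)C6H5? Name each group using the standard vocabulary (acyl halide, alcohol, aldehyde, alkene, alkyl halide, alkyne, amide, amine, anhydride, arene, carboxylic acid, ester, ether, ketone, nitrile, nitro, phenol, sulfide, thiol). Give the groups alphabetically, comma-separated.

Taking each segment in turn:
  CH2=CH: C=C double bond → alkene.
  CH(CN): pendant –C≡N: nitrile.
  CH(COCH3): pendant –COCH3: carbonyl C bonded to two carbons → ketone.
  CH(COOCH3): pendant –COOCH3: carbonyl C bonded to C and –OCH3 → ester.
  CH(COCl): pendant –C(=O)X: carbonyl C bonded to C and halogen → acyl halide.
  C6H5: –C6H5 phenyl ring → arene.

acyl halide, alkene, arene, ester, ketone, nitrile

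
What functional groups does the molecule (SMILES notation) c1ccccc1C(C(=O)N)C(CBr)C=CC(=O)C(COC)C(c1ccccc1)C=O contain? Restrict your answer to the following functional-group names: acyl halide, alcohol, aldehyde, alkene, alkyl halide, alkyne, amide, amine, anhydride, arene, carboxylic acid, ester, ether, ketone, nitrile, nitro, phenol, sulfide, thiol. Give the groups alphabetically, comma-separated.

aldehyde, alkene, alkyl halide, amide, arene, ether, ketone

C6H5– phenyl ring → arene.
pendant –CONH2: carbonyl C bonded to C and N → amide.
pendant –CH2X: halogen on sp³ carbon → alkyl halide.
C=C double bond → alkene.
–C(=O)– with carbon on both sides → ketone.
pendant –CH2OCH3: C–O–C linkage → ether.
pendant –C6H5: benzene ring → arene.
terminal –CHO: carbonyl C bonded to H and C → aldehyde.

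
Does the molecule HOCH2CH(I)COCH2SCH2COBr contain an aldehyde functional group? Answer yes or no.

no

Working along the chain:
  HOCH2: HO– on an sp³ carbon → alcohol.
  CH(I): halogen on an sp³ carbon → alkyl halide.
  CO: –C(=O)– with carbon on both sides → ketone.
  CH2SCH2: C–S–C linkage → sulfide (thioether).
  COBr: –C(=O)Br: carbonyl C bonded to C and to a halogen → acyl halide (not alkyl halide).
In CO, the carbonyl carbon is bonded to two carbons, so it is a ketone, not an aldehyde.
The groups actually present are: acyl halide, alcohol, alkyl halide, ketone, sulfide.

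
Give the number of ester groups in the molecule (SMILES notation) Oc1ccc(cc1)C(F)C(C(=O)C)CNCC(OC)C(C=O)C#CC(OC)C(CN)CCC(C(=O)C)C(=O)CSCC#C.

0

–OH attached directly to an aromatic ring → phenol (not alcohol); the ring itself is an arene.
halogen on an sp³ carbon → alkyl halide.
pendant –COCH3: carbonyl C bonded to two carbons → ketone.
C–N–C with sp³ carbons and no adjacent C=O → amine (secondary).
pendant –OCH3: C–O–C with sp³ C, no adjacent C=O → ether.
pendant –CHO: carbonyl C bonded to C and H → aldehyde.
C≡C triple bond → alkyne.
pendant –OCH3: C–O–C with sp³ C, no adjacent C=O → ether.
pendant –CH2NH2: N on sp³ C, no adjacent C=O → amine.
pendant –COCH3: carbonyl C bonded to two carbons → ketone.
–C(=O)– with carbon on both sides → ketone.
C–S–C linkage → sulfide (thioether).
C≡C triple bond → alkyne.
No segment is a ester: CH(COCH3) is ketone, not ester; CH(OCH3) is ether, not ester; CH(OCH3) is ether, not ester. → 0.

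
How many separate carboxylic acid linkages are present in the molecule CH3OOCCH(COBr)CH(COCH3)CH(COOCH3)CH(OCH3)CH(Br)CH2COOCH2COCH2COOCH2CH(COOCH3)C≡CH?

0

Reading the structure from left to right:
  CH3OOC: CH3O–C(=O)–: carbonyl C bonded to C and to –OCH3 → ester (not ketone + ether).
  CH(COBr): pendant –C(=O)X: carbonyl C bonded to C and halogen → acyl halide.
  CH(COCH3): pendant –COCH3: carbonyl C bonded to two carbons → ketone.
  CH(COOCH3): pendant –COOCH3: carbonyl C bonded to C and –OCH3 → ester.
  CH(OCH3): pendant –OCH3: C–O–C with sp³ C, no adjacent C=O → ether.
  CH(Br): halogen on an sp³ carbon → alkyl halide.
  CH2COOCH2: –C(=O)–O–C with C on the carbonyl side → ester.
  CO: –C(=O)– with carbon on both sides → ketone.
  CH2COOCH2: –C(=O)–O–C with C on the carbonyl side → ester.
  CH(COOCH3): pendant –COOCH3: carbonyl C bonded to C and –OCH3 → ester.
  C≡CH: C≡C triple bond → alkyne.
No segment is a carboxylic acid: CH3OOC is ester, not carboxylic acid; CH(COOCH3) is ester, not carboxylic acid; CH2COOCH2 is ester, not carboxylic acid. → 0.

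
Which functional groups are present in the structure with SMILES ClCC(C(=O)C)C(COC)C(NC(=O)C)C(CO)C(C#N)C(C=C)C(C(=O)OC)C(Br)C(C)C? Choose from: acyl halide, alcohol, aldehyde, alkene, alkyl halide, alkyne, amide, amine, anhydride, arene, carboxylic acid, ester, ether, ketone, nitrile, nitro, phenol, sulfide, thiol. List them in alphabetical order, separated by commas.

halogen on an sp³ carbon → alkyl halide.
pendant –COCH3: carbonyl C bonded to two carbons → ketone.
pendant –CH2OCH3: C–O–C linkage → ether.
pendant –NHC(=O)CH3: N bonded to a carbonyl → amide (not amine).
pendant –CH2OH on an sp³ backbone C → alcohol.
pendant –C≡N: nitrile.
pendant –CH=CH2: C=C double bond → alkene.
pendant –COOCH3: carbonyl C bonded to C and –OCH3 → ester.
halogen on an sp³ carbon → alkyl halide.

alcohol, alkene, alkyl halide, amide, ester, ether, ketone, nitrile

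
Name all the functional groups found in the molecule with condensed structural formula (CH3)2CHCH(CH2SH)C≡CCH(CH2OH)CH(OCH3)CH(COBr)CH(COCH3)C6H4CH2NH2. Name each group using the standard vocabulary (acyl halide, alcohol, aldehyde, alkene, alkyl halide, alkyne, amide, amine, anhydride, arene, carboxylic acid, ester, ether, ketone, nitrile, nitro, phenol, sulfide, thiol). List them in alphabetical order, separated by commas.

acyl halide, alcohol, alkyne, amine, arene, ether, ketone, thiol

Reading the structure from left to right:
  CH(CH2SH): pendant –CH2SH → thiol.
  C≡C: C≡C triple bond → alkyne.
  CH(CH2OH): pendant –CH2OH on an sp³ backbone C → alcohol.
  CH(OCH3): pendant –OCH3: C–O–C with sp³ C, no adjacent C=O → ether.
  CH(COBr): pendant –C(=O)X: carbonyl C bonded to C and halogen → acyl halide.
  CH(COCH3): pendant –COCH3: carbonyl C bonded to two carbons → ketone.
  C6H4: para-disubstituted benzene ring → arene.
  CH2NH2: –NH2 on an sp³ carbon with no adjacent C=O → amine.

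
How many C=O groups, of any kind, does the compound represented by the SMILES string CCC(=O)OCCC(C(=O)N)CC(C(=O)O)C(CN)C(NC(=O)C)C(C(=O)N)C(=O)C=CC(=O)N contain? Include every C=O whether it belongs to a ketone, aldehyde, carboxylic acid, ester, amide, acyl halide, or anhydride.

7

CH2COOCH2: ester, 1 C=O (running total 1).
CH(CONH2): amide, 1 C=O (running total 2).
CH(COOH): carboxylic acid, 1 C=O (running total 3).
CH(NHCOCH3): amide, 1 C=O (running total 4).
CH(CONH2): amide, 1 C=O (running total 5).
CO: ketone, 1 C=O (running total 6).
CONH2: amide, 1 C=O (running total 7).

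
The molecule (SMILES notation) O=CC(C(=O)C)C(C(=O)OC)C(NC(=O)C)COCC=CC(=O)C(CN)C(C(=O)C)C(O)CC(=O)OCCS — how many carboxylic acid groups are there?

0

Working along the chain:
  OHC: terminal –CHO: carbonyl C bonded to H and C → aldehyde.
  CH(COCH3): pendant –COCH3: carbonyl C bonded to two carbons → ketone.
  CH(COOCH3): pendant –COOCH3: carbonyl C bonded to C and –OCH3 → ester.
  CH(NHCOCH3): pendant –NHC(=O)CH3: N bonded to a carbonyl → amide (not amine).
  CH2OCH2: C–O–C with sp³ carbons on both sides and no adjacent C=O → ether.
  CH=CH: C=C double bond → alkene.
  CO: –C(=O)– with carbon on both sides → ketone.
  CH(CH2NH2): pendant –CH2NH2: N on sp³ C, no adjacent C=O → amine.
  CH(COCH3): pendant –COCH3: carbonyl C bonded to two carbons → ketone.
  CH(OH): –OH on an sp³ carbon → alcohol (secondary).
  CH2COOCH2: –C(=O)–O–C with C on the carbonyl side → ester.
  CH2SH: –SH on an sp³ carbon → thiol.
No segment is a carboxylic acid: OHC is aldehyde, not carboxylic acid; CH(COOCH3) is ester, not carboxylic acid; CH(NHCOCH3) is amide, not carboxylic acid. → 0.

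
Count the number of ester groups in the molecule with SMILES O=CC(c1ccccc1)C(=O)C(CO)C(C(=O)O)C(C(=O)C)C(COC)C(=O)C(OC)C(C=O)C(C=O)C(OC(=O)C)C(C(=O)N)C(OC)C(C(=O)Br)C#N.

1

terminal –CHO: carbonyl C bonded to H and C → aldehyde.
pendant –C6H5: benzene ring → arene.
–C(=O)– with carbon on both sides → ketone.
pendant –CH2OH on an sp³ backbone C → alcohol.
pendant –COOH: carbonyl C bonded to C and –OH → carboxylic acid.
pendant –COCH3: carbonyl C bonded to two carbons → ketone.
pendant –CH2OCH3: C–O–C linkage → ether.
–C(=O)– with carbon on both sides → ketone.
pendant –OCH3: C–O–C with sp³ C, no adjacent C=O → ether.
pendant –CHO: carbonyl C bonded to C and H → aldehyde.
pendant –CHO: carbonyl C bonded to C and H → aldehyde.
pendant –OC(=O)CH3: an acyloxy group → ester.
pendant –CONH2: carbonyl C bonded to C and N → amide.
pendant –OCH3: C–O–C with sp³ C, no adjacent C=O → ether.
pendant –C(=O)X: carbonyl C bonded to C and halogen → acyl halide.
–C≡N: carbon triple-bonded to nitrogen → nitrile.
Ester appears at: CH(OCOCH3) → 1.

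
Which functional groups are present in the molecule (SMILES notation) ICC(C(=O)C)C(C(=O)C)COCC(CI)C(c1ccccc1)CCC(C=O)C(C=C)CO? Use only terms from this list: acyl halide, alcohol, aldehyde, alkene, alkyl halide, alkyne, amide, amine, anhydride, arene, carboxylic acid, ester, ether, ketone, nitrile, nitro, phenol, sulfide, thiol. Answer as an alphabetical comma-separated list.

halogen on an sp³ carbon → alkyl halide.
pendant –COCH3: carbonyl C bonded to two carbons → ketone.
pendant –COCH3: carbonyl C bonded to two carbons → ketone.
C–O–C with sp³ carbons on both sides and no adjacent C=O → ether.
pendant –CH2X: halogen on sp³ carbon → alkyl halide.
pendant –C6H5: benzene ring → arene.
pendant –CHO: carbonyl C bonded to C and H → aldehyde.
pendant –CH=CH2: C=C double bond → alkene.
–OH on an sp³ carbon → alcohol.

alcohol, aldehyde, alkene, alkyl halide, arene, ether, ketone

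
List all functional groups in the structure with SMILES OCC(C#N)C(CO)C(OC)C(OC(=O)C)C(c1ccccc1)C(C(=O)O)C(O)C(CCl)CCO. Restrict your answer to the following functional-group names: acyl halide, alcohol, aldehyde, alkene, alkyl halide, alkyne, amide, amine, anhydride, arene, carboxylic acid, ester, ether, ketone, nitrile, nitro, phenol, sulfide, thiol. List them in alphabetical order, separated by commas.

Reading the structure from left to right:
  HOCH2: HO– on an sp³ carbon → alcohol.
  CH(CN): pendant –C≡N: nitrile.
  CH(CH2OH): pendant –CH2OH on an sp³ backbone C → alcohol.
  CH(OCH3): pendant –OCH3: C–O–C with sp³ C, no adjacent C=O → ether.
  CH(OCOCH3): pendant –OC(=O)CH3: an acyloxy group → ester.
  CH(C6H5): pendant –C6H5: benzene ring → arene.
  CH(COOH): pendant –COOH: carbonyl C bonded to C and –OH → carboxylic acid.
  CH(OH): –OH on an sp³ carbon → alcohol (secondary).
  CH(CH2Cl): pendant –CH2X: halogen on sp³ carbon → alkyl halide.
  CH2OH: –OH on an sp³ carbon → alcohol.

alcohol, alkyl halide, arene, carboxylic acid, ester, ether, nitrile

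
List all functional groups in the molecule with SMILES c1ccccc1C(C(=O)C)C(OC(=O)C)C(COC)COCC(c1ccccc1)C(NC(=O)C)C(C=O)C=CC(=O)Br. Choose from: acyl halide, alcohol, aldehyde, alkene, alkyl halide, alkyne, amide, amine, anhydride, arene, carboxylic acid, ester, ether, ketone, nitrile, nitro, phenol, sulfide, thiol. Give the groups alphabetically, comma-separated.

Working along the chain:
  C6H5: C6H5– phenyl ring → arene.
  CH(COCH3): pendant –COCH3: carbonyl C bonded to two carbons → ketone.
  CH(OCOCH3): pendant –OC(=O)CH3: an acyloxy group → ester.
  CH(CH2OCH3): pendant –CH2OCH3: C–O–C linkage → ether.
  CH2OCH2: C–O–C with sp³ carbons on both sides and no adjacent C=O → ether.
  CH(C6H5): pendant –C6H5: benzene ring → arene.
  CH(NHCOCH3): pendant –NHC(=O)CH3: N bonded to a carbonyl → amide (not amine).
  CH(CHO): pendant –CHO: carbonyl C bonded to C and H → aldehyde.
  CH=CH: C=C double bond → alkene.
  COBr: –C(=O)Br: carbonyl C bonded to C and to a halogen → acyl halide (not alkyl halide).

acyl halide, aldehyde, alkene, amide, arene, ester, ether, ketone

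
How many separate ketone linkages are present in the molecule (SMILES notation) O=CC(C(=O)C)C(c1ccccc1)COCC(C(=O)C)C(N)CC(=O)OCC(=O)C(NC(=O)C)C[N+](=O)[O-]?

3

Reading the structure from left to right:
  OHC: terminal –CHO: carbonyl C bonded to H and C → aldehyde.
  CH(COCH3): pendant –COCH3: carbonyl C bonded to two carbons → ketone.
  CH(C6H5): pendant –C6H5: benzene ring → arene.
  CH2OCH2: C–O–C with sp³ carbons on both sides and no adjacent C=O → ether.
  CH(COCH3): pendant –COCH3: carbonyl C bonded to two carbons → ketone.
  CH(NH2): –NH2 on an sp³ carbon with no adjacent C=O → amine.
  CH2COOCH2: –C(=O)–O–C with C on the carbonyl side → ester.
  CO: –C(=O)– with carbon on both sides → ketone.
  CH(NHCOCH3): pendant –NHC(=O)CH3: N bonded to a carbonyl → amide (not amine).
  CH2NO2: –NO2 on carbon → nitro group.
Ketone appears at: CH(COCH3), CH(COCH3), CO → 3.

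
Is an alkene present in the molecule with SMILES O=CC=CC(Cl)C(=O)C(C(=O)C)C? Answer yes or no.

yes

terminal –CHO: carbonyl C bonded to H and C → aldehyde.
C=C double bond → alkene.
halogen on an sp³ carbon → alkyl halide.
–C(=O)– with carbon on both sides → ketone.
pendant –COCH3: carbonyl C bonded to two carbons → ketone.
The CH=CH segment supplies the alkene: C=C double bond → alkene.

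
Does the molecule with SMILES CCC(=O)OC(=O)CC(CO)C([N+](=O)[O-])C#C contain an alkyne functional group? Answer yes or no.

two acyl groups sharing one oxygen, –C(=O)–O–C(=O)– → anhydride.
pendant –CH2OH on an sp³ backbone C → alcohol.
–NO2 on an sp³ carbon → nitro (the N=O is not a carbonyl).
C≡C triple bond → alkyne.
The C≡CH segment supplies the alkyne: C≡C triple bond → alkyne.

yes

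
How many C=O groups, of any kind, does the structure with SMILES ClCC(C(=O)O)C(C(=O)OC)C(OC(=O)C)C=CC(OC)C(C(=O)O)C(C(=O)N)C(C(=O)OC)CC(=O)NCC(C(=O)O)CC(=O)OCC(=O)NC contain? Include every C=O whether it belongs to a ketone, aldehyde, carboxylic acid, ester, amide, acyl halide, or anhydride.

10

CH(COOH): carboxylic acid, 1 C=O (running total 1).
CH(COOCH3): ester, 1 C=O (running total 2).
CH(OCOCH3): ester, 1 C=O (running total 3).
CH(COOH): carboxylic acid, 1 C=O (running total 4).
CH(CONH2): amide, 1 C=O (running total 5).
CH(COOCH3): ester, 1 C=O (running total 6).
CH2CONHCH2: amide, 1 C=O (running total 7).
CH(COOH): carboxylic acid, 1 C=O (running total 8).
CH2COOCH2: ester, 1 C=O (running total 9).
CONHCH3: amide, 1 C=O (running total 10).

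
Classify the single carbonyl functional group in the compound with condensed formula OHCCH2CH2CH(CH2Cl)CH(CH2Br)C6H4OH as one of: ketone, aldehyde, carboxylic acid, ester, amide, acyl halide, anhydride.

The carbonyl is in the OHC segment: terminal –CHO: carbonyl C bonded to H and C → aldehyde.

aldehyde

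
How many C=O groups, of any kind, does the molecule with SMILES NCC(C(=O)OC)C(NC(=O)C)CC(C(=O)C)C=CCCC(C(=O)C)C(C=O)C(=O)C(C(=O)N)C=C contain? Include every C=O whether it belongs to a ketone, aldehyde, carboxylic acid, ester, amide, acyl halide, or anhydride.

7

CH(COOCH3): ester, 1 C=O (running total 1).
CH(NHCOCH3): amide, 1 C=O (running total 2).
CH(COCH3): ketone, 1 C=O (running total 3).
CH(COCH3): ketone, 1 C=O (running total 4).
CH(CHO): aldehyde, 1 C=O (running total 5).
CO: ketone, 1 C=O (running total 6).
CH(CONH2): amide, 1 C=O (running total 7).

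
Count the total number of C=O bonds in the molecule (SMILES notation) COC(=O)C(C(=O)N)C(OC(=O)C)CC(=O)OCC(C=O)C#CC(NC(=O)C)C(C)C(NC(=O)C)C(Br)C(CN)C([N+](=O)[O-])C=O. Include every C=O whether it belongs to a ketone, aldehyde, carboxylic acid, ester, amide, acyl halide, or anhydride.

CH3OOC: ester, 1 C=O (running total 1).
CH(CONH2): amide, 1 C=O (running total 2).
CH(OCOCH3): ester, 1 C=O (running total 3).
CH2COOCH2: ester, 1 C=O (running total 4).
CH(CHO): aldehyde, 1 C=O (running total 5).
CH(NHCOCH3): amide, 1 C=O (running total 6).
CH(NHCOCH3): amide, 1 C=O (running total 7).
CHO: aldehyde, 1 C=O (running total 8).

8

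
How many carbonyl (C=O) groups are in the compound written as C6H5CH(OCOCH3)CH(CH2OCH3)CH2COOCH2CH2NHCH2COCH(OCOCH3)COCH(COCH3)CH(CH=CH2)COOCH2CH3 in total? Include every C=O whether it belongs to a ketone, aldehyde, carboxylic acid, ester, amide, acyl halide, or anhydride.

7

CH(OCOCH3): ester, 1 C=O (running total 1).
CH2COOCH2: ester, 1 C=O (running total 2).
CO: ketone, 1 C=O (running total 3).
CH(OCOCH3): ester, 1 C=O (running total 4).
CO: ketone, 1 C=O (running total 5).
CH(COCH3): ketone, 1 C=O (running total 6).
COOCH2CH3: ester, 1 C=O (running total 7).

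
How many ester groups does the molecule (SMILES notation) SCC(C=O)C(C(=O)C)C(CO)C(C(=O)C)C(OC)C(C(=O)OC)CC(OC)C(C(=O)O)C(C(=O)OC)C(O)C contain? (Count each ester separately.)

Taking each segment in turn:
  HSCH2: –SH on an sp³ carbon → thiol.
  CH(CHO): pendant –CHO: carbonyl C bonded to C and H → aldehyde.
  CH(COCH3): pendant –COCH3: carbonyl C bonded to two carbons → ketone.
  CH(CH2OH): pendant –CH2OH on an sp³ backbone C → alcohol.
  CH(COCH3): pendant –COCH3: carbonyl C bonded to two carbons → ketone.
  CH(OCH3): pendant –OCH3: C–O–C with sp³ C, no adjacent C=O → ether.
  CH(COOCH3): pendant –COOCH3: carbonyl C bonded to C and –OCH3 → ester.
  CH(OCH3): pendant –OCH3: C–O–C with sp³ C, no adjacent C=O → ether.
  CH(COOH): pendant –COOH: carbonyl C bonded to C and –OH → carboxylic acid.
  CH(COOCH3): pendant –COOCH3: carbonyl C bonded to C and –OCH3 → ester.
  CH(OH): –OH on an sp³ carbon → alcohol (secondary).
Ester appears at: CH(COOCH3), CH(COOCH3) → 2.

2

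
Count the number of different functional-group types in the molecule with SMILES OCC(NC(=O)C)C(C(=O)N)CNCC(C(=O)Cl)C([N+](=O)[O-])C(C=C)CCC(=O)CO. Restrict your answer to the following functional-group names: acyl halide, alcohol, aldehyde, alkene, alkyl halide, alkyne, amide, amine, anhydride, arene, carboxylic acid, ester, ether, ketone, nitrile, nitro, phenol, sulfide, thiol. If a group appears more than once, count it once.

HO– on an sp³ carbon → alcohol.
pendant –NHC(=O)CH3: N bonded to a carbonyl → amide (not amine).
pendant –CONH2: carbonyl C bonded to C and N → amide.
C–N–C with sp³ carbons and no adjacent C=O → amine (secondary).
pendant –C(=O)X: carbonyl C bonded to C and halogen → acyl halide.
–NO2 on an sp³ carbon → nitro (the N=O is not a carbonyl).
pendant –CH=CH2: C=C double bond → alkene.
–C(=O)– with carbon on both sides → ketone.
–OH on an sp³ carbon → alcohol.
Distinct types present: acyl halide, alcohol, alkene, amide, amine, ketone, nitro.

7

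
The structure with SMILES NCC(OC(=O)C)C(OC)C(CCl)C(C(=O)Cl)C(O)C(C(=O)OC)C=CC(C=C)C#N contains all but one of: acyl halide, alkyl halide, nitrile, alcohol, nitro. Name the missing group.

nitro

alcohol: present (CH(OH) — –OH on an sp³ carbon → alcohol (secondary)).
alkyl halide: present (CH(CH2Cl) — pendant –CH2X: halogen on sp³ carbon → alkyl halide).
acyl halide: present (CH(COCl) — pendant –C(=O)X: carbonyl C bonded to C and halogen → acyl halide).
nitrile: present (CN — –C≡N: carbon triple-bonded to nitrogen → nitrile).
nitro: no segment matches this pattern.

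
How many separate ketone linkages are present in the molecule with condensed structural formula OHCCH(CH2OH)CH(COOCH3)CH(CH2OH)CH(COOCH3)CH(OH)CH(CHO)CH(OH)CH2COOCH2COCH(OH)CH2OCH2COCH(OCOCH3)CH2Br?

2

Reading the structure from left to right:
  OHC: terminal –CHO: carbonyl C bonded to H and C → aldehyde.
  CH(CH2OH): pendant –CH2OH on an sp³ backbone C → alcohol.
  CH(COOCH3): pendant –COOCH3: carbonyl C bonded to C and –OCH3 → ester.
  CH(CH2OH): pendant –CH2OH on an sp³ backbone C → alcohol.
  CH(COOCH3): pendant –COOCH3: carbonyl C bonded to C and –OCH3 → ester.
  CH(OH): –OH on an sp³ carbon → alcohol (secondary).
  CH(CHO): pendant –CHO: carbonyl C bonded to C and H → aldehyde.
  CH(OH): –OH on an sp³ carbon → alcohol (secondary).
  CH2COOCH2: –C(=O)–O–C with C on the carbonyl side → ester.
  CO: –C(=O)– with carbon on both sides → ketone.
  CH(OH): –OH on an sp³ carbon → alcohol (secondary).
  CH2OCH2: C–O–C with sp³ carbons on both sides and no adjacent C=O → ether.
  CO: –C(=O)– with carbon on both sides → ketone.
  CH(OCOCH3): pendant –OC(=O)CH3: an acyloxy group → ester.
  CH2Br: halogen on an sp³ carbon → alkyl halide.
Ketone appears at: CO, CO → 2.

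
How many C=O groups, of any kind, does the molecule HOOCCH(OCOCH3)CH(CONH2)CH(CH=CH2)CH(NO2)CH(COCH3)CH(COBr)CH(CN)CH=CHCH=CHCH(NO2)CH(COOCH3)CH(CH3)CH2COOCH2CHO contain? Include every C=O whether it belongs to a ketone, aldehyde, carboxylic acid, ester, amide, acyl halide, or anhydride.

HOOC: carboxylic acid, 1 C=O (running total 1).
CH(OCOCH3): ester, 1 C=O (running total 2).
CH(CONH2): amide, 1 C=O (running total 3).
CH(COCH3): ketone, 1 C=O (running total 4).
CH(COBr): acyl halide, 1 C=O (running total 5).
CH(COOCH3): ester, 1 C=O (running total 6).
CH2COOCH2: ester, 1 C=O (running total 7).
CHO: aldehyde, 1 C=O (running total 8).

8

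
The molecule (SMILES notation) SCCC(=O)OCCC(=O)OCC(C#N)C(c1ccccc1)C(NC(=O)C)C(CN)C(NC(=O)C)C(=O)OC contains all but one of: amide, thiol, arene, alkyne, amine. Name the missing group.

alkyne

amine: present (CH(CH2NH2) — pendant –CH2NH2: N on sp³ C, no adjacent C=O → amine).
thiol: present (HSCH2 — –SH on an sp³ carbon → thiol).
amide: present (CH(NHCOCH3) — pendant –NHC(=O)CH3: N bonded to a carbonyl → amide (not amine)).
arene: present (CH(C6H5) — pendant –C6H5: benzene ring → arene).
alkyne: absent. In CH(CN), the triple bond is C≡N, not C≡C, so it is a nitrile.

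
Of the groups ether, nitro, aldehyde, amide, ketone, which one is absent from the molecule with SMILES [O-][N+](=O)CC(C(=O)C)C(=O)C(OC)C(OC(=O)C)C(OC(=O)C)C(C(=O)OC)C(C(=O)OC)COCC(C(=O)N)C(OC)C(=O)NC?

aldehyde

ether: present (CH(OCH3) — pendant –OCH3: C–O–C with sp³ C, no adjacent C=O → ether).
amide: present (CH(CONH2) — pendant –CONH2: carbonyl C bonded to C and N → amide).
ketone: present (CH(COCH3) — pendant –COCH3: carbonyl C bonded to two carbons → ketone).
nitro: present (O2NCH2 — –NO2 on carbon → nitro group).
aldehyde: absent. In each of CH(COCH3) and CO, the carbonyl carbon is bonded to two carbons, so it is a ketone, not an aldehyde.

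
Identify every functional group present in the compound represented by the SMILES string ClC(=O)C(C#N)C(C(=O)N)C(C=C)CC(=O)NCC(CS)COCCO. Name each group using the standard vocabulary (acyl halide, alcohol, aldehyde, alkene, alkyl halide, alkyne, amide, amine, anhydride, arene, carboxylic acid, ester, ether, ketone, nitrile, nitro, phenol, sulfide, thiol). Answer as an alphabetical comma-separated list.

Reading the structure from left to right:
  ClCO: –C(=O)Cl: carbonyl C bonded to C and to a halogen → acyl halide (not alkyl halide).
  CH(CN): pendant –C≡N: nitrile.
  CH(CONH2): pendant –CONH2: carbonyl C bonded to C and N → amide.
  CH(CH=CH2): pendant –CH=CH2: C=C double bond → alkene.
  CH2CONHCH2: –C(=O)–N– linkage → amide (the N is not an amine).
  CH(CH2SH): pendant –CH2SH → thiol.
  CH2OCH2: C–O–C with sp³ carbons on both sides and no adjacent C=O → ether.
  CH2OH: –OH on an sp³ carbon → alcohol.

acyl halide, alcohol, alkene, amide, ether, nitrile, thiol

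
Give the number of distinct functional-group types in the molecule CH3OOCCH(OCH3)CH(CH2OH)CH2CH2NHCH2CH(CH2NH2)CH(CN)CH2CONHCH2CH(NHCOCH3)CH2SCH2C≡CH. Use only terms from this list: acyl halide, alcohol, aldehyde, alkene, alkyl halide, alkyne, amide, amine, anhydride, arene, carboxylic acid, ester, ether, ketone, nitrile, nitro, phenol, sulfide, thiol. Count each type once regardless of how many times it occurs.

8

CH3O–C(=O)–: carbonyl C bonded to C and to –OCH3 → ester (not ketone + ether).
pendant –OCH3: C–O–C with sp³ C, no adjacent C=O → ether.
pendant –CH2OH on an sp³ backbone C → alcohol.
C–N–C with sp³ carbons and no adjacent C=O → amine (secondary).
pendant –CH2NH2: N on sp³ C, no adjacent C=O → amine.
pendant –C≡N: nitrile.
–C(=O)–N– linkage → amide (the N is not an amine).
pendant –NHC(=O)CH3: N bonded to a carbonyl → amide (not amine).
C–S–C linkage → sulfide (thioether).
C≡C triple bond → alkyne.
Distinct types present: alcohol, alkyne, amide, amine, ester, ether, nitrile, sulfide.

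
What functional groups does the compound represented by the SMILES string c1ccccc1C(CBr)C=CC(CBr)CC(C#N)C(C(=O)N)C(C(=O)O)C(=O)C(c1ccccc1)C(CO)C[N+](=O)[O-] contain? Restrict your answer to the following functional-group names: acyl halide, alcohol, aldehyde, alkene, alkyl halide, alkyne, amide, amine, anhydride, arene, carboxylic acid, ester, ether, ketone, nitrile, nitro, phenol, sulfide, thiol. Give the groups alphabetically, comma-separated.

alcohol, alkene, alkyl halide, amide, arene, carboxylic acid, ketone, nitrile, nitro

Working along the chain:
  C6H5: C6H5– phenyl ring → arene.
  CH(CH2Br): pendant –CH2X: halogen on sp³ carbon → alkyl halide.
  CH=CH: C=C double bond → alkene.
  CH(CH2Br): pendant –CH2X: halogen on sp³ carbon → alkyl halide.
  CH(CN): pendant –C≡N: nitrile.
  CH(CONH2): pendant –CONH2: carbonyl C bonded to C and N → amide.
  CH(COOH): pendant –COOH: carbonyl C bonded to C and –OH → carboxylic acid.
  CO: –C(=O)– with carbon on both sides → ketone.
  CH(C6H5): pendant –C6H5: benzene ring → arene.
  CH(CH2OH): pendant –CH2OH on an sp³ backbone C → alcohol.
  CH2NO2: –NO2 on carbon → nitro group.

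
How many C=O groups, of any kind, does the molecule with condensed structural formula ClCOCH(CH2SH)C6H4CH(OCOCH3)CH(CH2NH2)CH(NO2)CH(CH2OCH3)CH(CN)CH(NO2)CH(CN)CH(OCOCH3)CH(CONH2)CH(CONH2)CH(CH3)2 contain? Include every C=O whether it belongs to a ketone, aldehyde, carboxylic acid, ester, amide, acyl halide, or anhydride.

ClCO: acyl halide, 1 C=O (running total 1).
CH(OCOCH3): ester, 1 C=O (running total 2).
CH(OCOCH3): ester, 1 C=O (running total 3).
CH(CONH2): amide, 1 C=O (running total 4).
CH(CONH2): amide, 1 C=O (running total 5).

5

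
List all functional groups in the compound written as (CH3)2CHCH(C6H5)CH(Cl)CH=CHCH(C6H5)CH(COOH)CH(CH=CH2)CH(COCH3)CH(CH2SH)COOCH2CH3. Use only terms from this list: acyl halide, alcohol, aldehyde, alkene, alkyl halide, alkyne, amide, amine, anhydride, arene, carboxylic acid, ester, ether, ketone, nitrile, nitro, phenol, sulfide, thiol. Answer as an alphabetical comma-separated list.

pendant –C6H5: benzene ring → arene.
halogen on an sp³ carbon → alkyl halide.
C=C double bond → alkene.
pendant –C6H5: benzene ring → arene.
pendant –COOH: carbonyl C bonded to C and –OH → carboxylic acid.
pendant –CH=CH2: C=C double bond → alkene.
pendant –COCH3: carbonyl C bonded to two carbons → ketone.
pendant –CH2SH → thiol.
–C(=O)OCH2CH3: carbonyl C bonded to C and to –OEt → ester.

alkene, alkyl halide, arene, carboxylic acid, ester, ketone, thiol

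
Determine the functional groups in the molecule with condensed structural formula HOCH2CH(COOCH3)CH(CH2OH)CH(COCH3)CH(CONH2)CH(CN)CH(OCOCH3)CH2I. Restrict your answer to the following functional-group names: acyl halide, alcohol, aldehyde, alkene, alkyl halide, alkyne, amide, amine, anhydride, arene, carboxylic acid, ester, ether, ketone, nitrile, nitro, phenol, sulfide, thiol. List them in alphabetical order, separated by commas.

Taking each segment in turn:
  HOCH2: HO– on an sp³ carbon → alcohol.
  CH(COOCH3): pendant –COOCH3: carbonyl C bonded to C and –OCH3 → ester.
  CH(CH2OH): pendant –CH2OH on an sp³ backbone C → alcohol.
  CH(COCH3): pendant –COCH3: carbonyl C bonded to two carbons → ketone.
  CH(CONH2): pendant –CONH2: carbonyl C bonded to C and N → amide.
  CH(CN): pendant –C≡N: nitrile.
  CH(OCOCH3): pendant –OC(=O)CH3: an acyloxy group → ester.
  CH2I: halogen on an sp³ carbon → alkyl halide.

alcohol, alkyl halide, amide, ester, ketone, nitrile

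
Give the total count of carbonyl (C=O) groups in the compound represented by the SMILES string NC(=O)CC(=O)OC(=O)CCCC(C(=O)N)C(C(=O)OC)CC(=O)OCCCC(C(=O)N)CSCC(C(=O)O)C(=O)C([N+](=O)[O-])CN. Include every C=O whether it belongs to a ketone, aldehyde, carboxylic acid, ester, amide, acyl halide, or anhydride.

9

H2NCO: amide, 1 C=O (running total 1).
CH2CO-O-COCH2: anhydride, 2 C=O (running total 3).
CH(CONH2): amide, 1 C=O (running total 4).
CH(COOCH3): ester, 1 C=O (running total 5).
CH2COOCH2: ester, 1 C=O (running total 6).
CH(CONH2): amide, 1 C=O (running total 7).
CH(COOH): carboxylic acid, 1 C=O (running total 8).
CO: ketone, 1 C=O (running total 9).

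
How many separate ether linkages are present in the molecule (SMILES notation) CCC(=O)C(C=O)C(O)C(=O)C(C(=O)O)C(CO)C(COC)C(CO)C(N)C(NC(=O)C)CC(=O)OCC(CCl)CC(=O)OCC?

1

–C(=O)– with carbon on both sides → ketone.
pendant –CHO: carbonyl C bonded to C and H → aldehyde.
–OH on an sp³ carbon → alcohol (secondary).
–C(=O)– with carbon on both sides → ketone.
pendant –COOH: carbonyl C bonded to C and –OH → carboxylic acid.
pendant –CH2OH on an sp³ backbone C → alcohol.
pendant –CH2OCH3: C–O–C linkage → ether.
pendant –CH2OH on an sp³ backbone C → alcohol.
–NH2 on an sp³ carbon with no adjacent C=O → amine.
pendant –NHC(=O)CH3: N bonded to a carbonyl → amide (not amine).
–C(=O)–O–C with C on the carbonyl side → ester.
pendant –CH2X: halogen on sp³ carbon → alkyl halide.
–C(=O)–O–C with C on the carbonyl side → ester.
Ether appears at: CH(CH2OCH3) → 1.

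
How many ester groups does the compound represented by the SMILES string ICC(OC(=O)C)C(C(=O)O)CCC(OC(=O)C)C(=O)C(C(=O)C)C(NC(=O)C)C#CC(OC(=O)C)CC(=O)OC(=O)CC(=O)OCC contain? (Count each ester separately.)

4

Working along the chain:
  ICH2: halogen on an sp³ carbon → alkyl halide.
  CH(OCOCH3): pendant –OC(=O)CH3: an acyloxy group → ester.
  CH(COOH): pendant –COOH: carbonyl C bonded to C and –OH → carboxylic acid.
  CH(OCOCH3): pendant –OC(=O)CH3: an acyloxy group → ester.
  CO: –C(=O)– with carbon on both sides → ketone.
  CH(COCH3): pendant –COCH3: carbonyl C bonded to two carbons → ketone.
  CH(NHCOCH3): pendant –NHC(=O)CH3: N bonded to a carbonyl → amide (not amine).
  C≡C: C≡C triple bond → alkyne.
  CH(OCOCH3): pendant –OC(=O)CH3: an acyloxy group → ester.
  CH2CO-O-COCH2: two acyl groups sharing one oxygen, –C(=O)–O–C(=O)– → anhydride.
  COOCH2CH3: –C(=O)OCH2CH3: carbonyl C bonded to C and to –OEt → ester.
Ester appears at: CH(OCOCH3), CH(OCOCH3), CH(OCOCH3), COOCH2CH3 → 4.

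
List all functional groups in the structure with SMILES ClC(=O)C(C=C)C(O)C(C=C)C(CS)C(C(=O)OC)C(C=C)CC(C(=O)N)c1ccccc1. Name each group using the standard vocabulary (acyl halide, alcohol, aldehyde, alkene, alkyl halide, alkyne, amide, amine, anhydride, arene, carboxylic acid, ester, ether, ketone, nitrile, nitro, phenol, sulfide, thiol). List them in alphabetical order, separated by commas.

Taking each segment in turn:
  ClCO: –C(=O)Cl: carbonyl C bonded to C and to a halogen → acyl halide (not alkyl halide).
  CH(CH=CH2): pendant –CH=CH2: C=C double bond → alkene.
  CH(OH): –OH on an sp³ carbon → alcohol (secondary).
  CH(CH=CH2): pendant –CH=CH2: C=C double bond → alkene.
  CH(CH2SH): pendant –CH2SH → thiol.
  CH(COOCH3): pendant –COOCH3: carbonyl C bonded to C and –OCH3 → ester.
  CH(CH=CH2): pendant –CH=CH2: C=C double bond → alkene.
  CH(CONH2): pendant –CONH2: carbonyl C bonded to C and N → amide.
  C6H5: –C6H5 phenyl ring → arene.

acyl halide, alcohol, alkene, amide, arene, ester, thiol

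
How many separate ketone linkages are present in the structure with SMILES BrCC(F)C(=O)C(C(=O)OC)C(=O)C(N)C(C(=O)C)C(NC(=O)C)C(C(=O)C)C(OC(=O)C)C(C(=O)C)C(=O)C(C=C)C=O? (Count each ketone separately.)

6

Reading the structure from left to right:
  BrCH2: halogen on an sp³ carbon → alkyl halide.
  CH(F): halogen on an sp³ carbon → alkyl halide.
  CO: –C(=O)– with carbon on both sides → ketone.
  CH(COOCH3): pendant –COOCH3: carbonyl C bonded to C and –OCH3 → ester.
  CO: –C(=O)– with carbon on both sides → ketone.
  CH(NH2): –NH2 on an sp³ carbon with no adjacent C=O → amine.
  CH(COCH3): pendant –COCH3: carbonyl C bonded to two carbons → ketone.
  CH(NHCOCH3): pendant –NHC(=O)CH3: N bonded to a carbonyl → amide (not amine).
  CH(COCH3): pendant –COCH3: carbonyl C bonded to two carbons → ketone.
  CH(OCOCH3): pendant –OC(=O)CH3: an acyloxy group → ester.
  CH(COCH3): pendant –COCH3: carbonyl C bonded to two carbons → ketone.
  CO: –C(=O)– with carbon on both sides → ketone.
  CH(CH=CH2): pendant –CH=CH2: C=C double bond → alkene.
  CHO: terminal –CHO: carbonyl C bonded to H and C → aldehyde.
Ketone appears at: CO, CO, CH(COCH3), CH(COCH3), CH(COCH3), CO → 6.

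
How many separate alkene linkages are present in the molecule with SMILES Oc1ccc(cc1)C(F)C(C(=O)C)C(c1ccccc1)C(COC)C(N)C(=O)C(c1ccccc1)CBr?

–OH attached directly to an aromatic ring → phenol (not alcohol); the ring itself is an arene.
halogen on an sp³ carbon → alkyl halide.
pendant –COCH3: carbonyl C bonded to two carbons → ketone.
pendant –C6H5: benzene ring → arene.
pendant –CH2OCH3: C–O–C linkage → ether.
–NH2 on an sp³ carbon with no adjacent C=O → amine.
–C(=O)– with carbon on both sides → ketone.
pendant –C6H5: benzene ring → arene.
halogen on an sp³ carbon → alkyl halide.
No segment is a alkene: HOC6H4 is arene/phenol, not alkene; CH(C6H5) is arene, not alkene; CH(C6H5) is arene, not alkene. → 0.

0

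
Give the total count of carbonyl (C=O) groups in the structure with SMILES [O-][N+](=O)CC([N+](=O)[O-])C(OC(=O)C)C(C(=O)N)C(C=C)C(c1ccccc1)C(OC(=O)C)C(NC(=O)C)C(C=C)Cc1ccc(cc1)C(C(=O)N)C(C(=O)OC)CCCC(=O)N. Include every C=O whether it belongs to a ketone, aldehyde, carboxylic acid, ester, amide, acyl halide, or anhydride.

7

CH(OCOCH3): ester, 1 C=O (running total 1).
CH(CONH2): amide, 1 C=O (running total 2).
CH(OCOCH3): ester, 1 C=O (running total 3).
CH(NHCOCH3): amide, 1 C=O (running total 4).
CH(CONH2): amide, 1 C=O (running total 5).
CH(COOCH3): ester, 1 C=O (running total 6).
CONH2: amide, 1 C=O (running total 7).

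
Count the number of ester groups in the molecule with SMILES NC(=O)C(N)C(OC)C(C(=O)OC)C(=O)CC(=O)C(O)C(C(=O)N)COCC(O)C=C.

1

Reading the structure from left to right:
  H2NCO: –C(=O)NH2: carbonyl C bonded to C and to N → amide (the N is not a separate amine).
  CH(NH2): –NH2 on an sp³ carbon with no adjacent C=O → amine.
  CH(OCH3): pendant –OCH3: C–O–C with sp³ C, no adjacent C=O → ether.
  CH(COOCH3): pendant –COOCH3: carbonyl C bonded to C and –OCH3 → ester.
  CO: –C(=O)– with carbon on both sides → ketone.
  CO: –C(=O)– with carbon on both sides → ketone.
  CH(OH): –OH on an sp³ carbon → alcohol (secondary).
  CH(CONH2): pendant –CONH2: carbonyl C bonded to C and N → amide.
  CH2OCH2: C–O–C with sp³ carbons on both sides and no adjacent C=O → ether.
  CH(OH): –OH on an sp³ carbon → alcohol (secondary).
  CH=CH2: C=C double bond → alkene.
Ester appears at: CH(COOCH3) → 1.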